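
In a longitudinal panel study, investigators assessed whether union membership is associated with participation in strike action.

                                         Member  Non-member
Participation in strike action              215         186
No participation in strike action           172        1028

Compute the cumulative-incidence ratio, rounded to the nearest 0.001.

Reading the table with exposure as columns: a = 215 (Member, case), b = 172 (Member, non-case), c = 186 (Non-member, case), d = 1028.
Risk in exposed = 215/387 = 0.55556; risk in unexposed = 186/1214 = 0.15321.
RR = 0.55556 / 0.15321 = 3.62605
The risk among the exposed is 3.63 times that among the unexposed.

3.626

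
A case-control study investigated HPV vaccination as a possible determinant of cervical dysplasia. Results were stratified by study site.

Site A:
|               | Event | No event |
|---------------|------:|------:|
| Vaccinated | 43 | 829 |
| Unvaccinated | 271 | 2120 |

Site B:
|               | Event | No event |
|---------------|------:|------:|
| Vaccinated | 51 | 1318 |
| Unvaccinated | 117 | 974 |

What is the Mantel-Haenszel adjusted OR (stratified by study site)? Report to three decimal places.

0.366

OR_MH = Σ(aᵢdᵢ/nᵢ) / Σ(bᵢcᵢ/nᵢ), where nᵢ is the stratum total.
Stratum 1 (Site A): n = 3263; a·d/n = 43·2120/3263 = 27.9375; b·c/n = 829·271/3263 = 68.8504
Stratum 2 (Site B): n = 2460; a·d/n = 51·974/2460 = 20.1927; b·c/n = 1318·117/2460 = 62.6854
OR_MH = (27.9375 + 20.1927) / (68.8504 + 62.6854) = 48.1302 / 131.5358 = 0.36591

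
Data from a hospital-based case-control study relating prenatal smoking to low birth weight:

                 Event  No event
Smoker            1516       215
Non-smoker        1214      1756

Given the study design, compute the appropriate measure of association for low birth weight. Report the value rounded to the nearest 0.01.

Cells: a = 1516, b = 215, c = 1214, d = 1756.
This is a hospital-based case-control study: participants were sampled on outcome status, so risks in the source population cannot be estimated directly — relative risk is not valid here. The odds ratio is the appropriate measure.
OR = (a·d)/(b·c) = (1516 × 1756) / (215 × 1214) = 2662096 / 261010 = 10.19921

10.20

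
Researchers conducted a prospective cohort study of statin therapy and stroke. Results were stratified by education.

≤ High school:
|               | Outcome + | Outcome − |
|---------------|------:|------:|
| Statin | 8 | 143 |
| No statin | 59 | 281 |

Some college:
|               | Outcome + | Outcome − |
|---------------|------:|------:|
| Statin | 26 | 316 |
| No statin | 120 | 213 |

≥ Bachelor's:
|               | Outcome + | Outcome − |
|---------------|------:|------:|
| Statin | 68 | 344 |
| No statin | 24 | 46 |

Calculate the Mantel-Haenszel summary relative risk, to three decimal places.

0.284

RR_MH = Σ(aᵢ·n₀ᵢ/nᵢ) / Σ(cᵢ·n₁ᵢ/nᵢ), with n₁ᵢ = aᵢ+bᵢ (exposed), n₀ᵢ = cᵢ+dᵢ (unexposed), nᵢ = n₁ᵢ+n₀ᵢ.
Stratum 1 (≤ High school): n₁ = 151, n₀ = 340, n = 491; a·n₀/n = 8·340/491 = 5.5397; c·n₁/n = 59·151/491 = 18.1446
Stratum 2 (Some college): n₁ = 342, n₀ = 333, n = 675; a·n₀/n = 26·333/675 = 12.8267; c·n₁/n = 120·342/675 = 60.8000
Stratum 3 (≥ Bachelor's): n₁ = 412, n₀ = 70, n = 482; a·n₀/n = 68·70/482 = 9.8755; c·n₁/n = 24·412/482 = 20.5145
RR_MH = (5.5397 + 12.8267 + 9.8755) / (18.1446 + 60.8000 + 20.5145) = 28.2419 / 99.4591 = 0.28395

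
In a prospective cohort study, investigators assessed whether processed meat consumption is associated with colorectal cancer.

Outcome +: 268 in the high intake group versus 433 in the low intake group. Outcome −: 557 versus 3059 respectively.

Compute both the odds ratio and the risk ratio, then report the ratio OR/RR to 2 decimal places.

1.30

From the description: a = 268, b = 557, c = 433, d = 3059.
OR = (268·3059)/(557·433) = 819812/241181 = 3.39916
Risk in exposed = 268/825 = 0.32485; risk in unexposed = 433/3492 = 0.12400; RR = 2.61979
OR/RR = 3.39916 / 2.61979 = 1.29749
The outcome is not rare, so the OR lies further from 1 than the RR.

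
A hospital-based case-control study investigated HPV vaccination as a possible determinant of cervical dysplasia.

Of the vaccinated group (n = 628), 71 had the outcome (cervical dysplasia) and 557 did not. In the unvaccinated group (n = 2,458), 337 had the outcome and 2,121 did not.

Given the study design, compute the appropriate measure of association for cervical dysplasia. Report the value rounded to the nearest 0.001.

0.802

From the description: a = 71, b = 557, c = 337, d = 2121.
This is a hospital-based case-control study: participants were sampled on outcome status, so risks in the source population cannot be estimated directly — relative risk is not valid here. The odds ratio is the appropriate measure.
OR = (a·d)/(b·c) = (71 × 2121) / (557 × 337) = 150591 / 187709 = 0.80226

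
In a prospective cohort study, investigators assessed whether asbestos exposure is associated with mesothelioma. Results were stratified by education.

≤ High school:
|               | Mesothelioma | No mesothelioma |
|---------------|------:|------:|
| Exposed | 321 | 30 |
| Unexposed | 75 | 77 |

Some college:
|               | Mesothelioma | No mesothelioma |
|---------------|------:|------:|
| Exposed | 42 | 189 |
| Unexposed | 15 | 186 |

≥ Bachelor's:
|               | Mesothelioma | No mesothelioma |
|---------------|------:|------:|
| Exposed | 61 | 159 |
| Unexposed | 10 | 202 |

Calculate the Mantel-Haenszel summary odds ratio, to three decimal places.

OR_MH = Σ(aᵢdᵢ/nᵢ) / Σ(bᵢcᵢ/nᵢ), where nᵢ is the stratum total.
Stratum 1 (≤ High school): n = 503; a·d/n = 321·77/503 = 49.1392; b·c/n = 30·75/503 = 4.4732
Stratum 2 (Some college): n = 432; a·d/n = 42·186/432 = 18.0833; b·c/n = 189·15/432 = 6.5625
Stratum 3 (≥ Bachelor's): n = 432; a·d/n = 61·202/432 = 28.5231; b·c/n = 159·10/432 = 3.6806
OR_MH = (49.1392 + 18.0833 + 28.5231) / (4.4732 + 6.5625 + 3.6806) = 95.7456 / 14.7162 = 6.50613

6.506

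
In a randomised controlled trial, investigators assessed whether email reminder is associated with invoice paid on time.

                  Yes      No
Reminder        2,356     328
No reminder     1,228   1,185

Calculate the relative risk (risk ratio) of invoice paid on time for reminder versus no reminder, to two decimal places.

1.72

Cells: a = 2356, b = 328, c = 1228, d = 1185.
Risk in exposed = 2356/2684 = 0.87779; risk in unexposed = 1228/2413 = 0.50891.
RR = 0.87779 / 0.50891 = 1.72485
The risk among the exposed is 1.72 times that among the unexposed.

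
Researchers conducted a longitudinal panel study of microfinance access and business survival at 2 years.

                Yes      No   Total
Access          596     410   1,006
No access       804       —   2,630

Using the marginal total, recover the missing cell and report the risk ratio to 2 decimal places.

1.94

The missing cell is in the unexposed row: 2630 − 804 = 1826.
So a = 596, b = 410, c = 804, d = 1826.
RR = [a/(a+b)] / [c/(c+d)] = (596/1006) / (804/2630) = 0.59245/0.30570 = 1.93797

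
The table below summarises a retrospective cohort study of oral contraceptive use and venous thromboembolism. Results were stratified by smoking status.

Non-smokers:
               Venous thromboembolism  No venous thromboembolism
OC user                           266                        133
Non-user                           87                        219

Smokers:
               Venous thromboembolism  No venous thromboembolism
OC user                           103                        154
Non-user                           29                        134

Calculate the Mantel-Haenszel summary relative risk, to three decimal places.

2.320

RR_MH = Σ(aᵢ·n₀ᵢ/nᵢ) / Σ(cᵢ·n₁ᵢ/nᵢ), with n₁ᵢ = aᵢ+bᵢ (exposed), n₀ᵢ = cᵢ+dᵢ (unexposed), nᵢ = n₁ᵢ+n₀ᵢ.
Stratum 1 (Non-smokers): n₁ = 399, n₀ = 306, n = 705; a·n₀/n = 266·306/705 = 115.4553; c·n₁/n = 87·399/705 = 49.2383
Stratum 2 (Smokers): n₁ = 257, n₀ = 163, n = 420; a·n₀/n = 103·163/420 = 39.9738; c·n₁/n = 29·257/420 = 17.7452
RR_MH = (115.4553 + 39.9738) / (49.2383 + 17.7452) = 155.4291 / 66.9835 = 2.32041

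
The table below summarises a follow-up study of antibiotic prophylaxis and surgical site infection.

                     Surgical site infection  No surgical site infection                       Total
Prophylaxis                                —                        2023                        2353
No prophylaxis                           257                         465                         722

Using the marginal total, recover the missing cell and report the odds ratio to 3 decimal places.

0.295

The missing cell is in the exposed row: 2353 − 2023 = 330.
So a = 330, b = 2023, c = 257, d = 465.
OR = (a·d)/(b·c) = (330 × 465) / (2023 × 257) = 153450 / 519911 = 0.29515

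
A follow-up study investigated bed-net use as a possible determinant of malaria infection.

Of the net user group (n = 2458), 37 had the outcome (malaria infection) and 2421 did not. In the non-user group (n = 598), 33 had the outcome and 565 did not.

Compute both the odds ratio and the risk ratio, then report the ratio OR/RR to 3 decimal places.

0.959

From the description: a = 37, b = 2421, c = 33, d = 565.
OR = (37·565)/(2421·33) = 20905/79893 = 0.26166
Risk in exposed = 37/2458 = 0.01505; risk in unexposed = 33/598 = 0.05518; RR = 0.27278
OR/RR = 0.26166 / 0.27278 = 0.95926
The outcome is rare in both groups, so OR ≈ RR (ratio near 1).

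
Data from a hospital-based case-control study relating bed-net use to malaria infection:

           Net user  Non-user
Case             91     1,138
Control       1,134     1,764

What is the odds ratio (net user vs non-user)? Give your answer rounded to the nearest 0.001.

0.124

Reading the table with exposure as columns: a = 91 (Net user, case), b = 1134 (Net user, non-case), c = 1138 (Non-user, case), d = 1764.
OR = (a·d)/(b·c) = (91 × 1764) / (1134 × 1138) = 160524 / 1290492 = 0.12439
Exposure is associated with lower odds of malaria infection (OR = 0.12 < 1).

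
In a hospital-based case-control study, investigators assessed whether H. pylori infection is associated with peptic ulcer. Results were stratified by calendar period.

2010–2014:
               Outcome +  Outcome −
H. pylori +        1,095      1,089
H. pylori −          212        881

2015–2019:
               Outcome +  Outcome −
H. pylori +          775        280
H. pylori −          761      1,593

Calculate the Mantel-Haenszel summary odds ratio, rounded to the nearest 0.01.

4.94

OR_MH = Σ(aᵢdᵢ/nᵢ) / Σ(bᵢcᵢ/nᵢ), where nᵢ is the stratum total.
Stratum 1 (2010–2014): n = 3277; a·d/n = 1095·881/3277 = 294.3836; b·c/n = 1089·212/3277 = 70.4510
Stratum 2 (2015–2019): n = 3409; a·d/n = 775·1593/3409 = 362.1517; b·c/n = 280·761/3409 = 62.5051
OR_MH = (294.3836 + 362.1517) / (70.4510 + 62.5051) = 656.5352 / 132.9562 = 4.93798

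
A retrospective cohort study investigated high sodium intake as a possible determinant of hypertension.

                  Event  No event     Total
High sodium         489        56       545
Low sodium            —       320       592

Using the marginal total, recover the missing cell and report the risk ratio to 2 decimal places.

The missing cell is in the unexposed row: 592 − 320 = 272.
So a = 489, b = 56, c = 272, d = 320.
RR = [a/(a+b)] / [c/(c+d)] = (489/545) / (272/592) = 0.89725/0.45946 = 1.95283

1.95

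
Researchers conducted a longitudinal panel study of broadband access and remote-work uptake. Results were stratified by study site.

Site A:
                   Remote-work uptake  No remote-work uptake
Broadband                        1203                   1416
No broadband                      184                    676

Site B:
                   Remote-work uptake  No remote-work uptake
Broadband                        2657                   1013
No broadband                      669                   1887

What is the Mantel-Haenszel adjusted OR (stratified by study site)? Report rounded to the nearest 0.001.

5.655

OR_MH = Σ(aᵢdᵢ/nᵢ) / Σ(bᵢcᵢ/nᵢ), where nᵢ is the stratum total.
Stratum 1 (Site A): n = 3479; a·d/n = 1203·676/3479 = 233.7534; b·c/n = 1416·184/3479 = 74.8905
Stratum 2 (Site B): n = 6226; a·d/n = 2657·1887/6226 = 805.2938; b·c/n = 1013·669/6226 = 108.8495
OR_MH = (233.7534 + 805.2938) / (74.8905 + 108.8495) = 1039.0471 / 183.7400 = 5.65499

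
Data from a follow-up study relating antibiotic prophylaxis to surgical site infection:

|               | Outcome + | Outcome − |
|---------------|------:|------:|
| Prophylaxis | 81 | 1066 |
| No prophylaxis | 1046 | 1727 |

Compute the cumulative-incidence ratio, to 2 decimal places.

0.19

Cells: a = 81, b = 1066, c = 1046, d = 1727.
Risk in exposed = 81/1147 = 0.07062; risk in unexposed = 1046/2773 = 0.37721.
RR = 0.07062 / 0.37721 = 0.18721
The risk is 81% lower among the exposed than among the unexposed.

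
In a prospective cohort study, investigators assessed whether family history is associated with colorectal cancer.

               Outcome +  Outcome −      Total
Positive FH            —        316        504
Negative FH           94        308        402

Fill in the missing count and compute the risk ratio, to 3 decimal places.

1.595

The missing cell is in the exposed row: 504 − 316 = 188.
So a = 188, b = 316, c = 94, d = 308.
RR = [a/(a+b)] / [c/(c+d)] = (188/504) / (94/402) = 0.37302/0.23383 = 1.59524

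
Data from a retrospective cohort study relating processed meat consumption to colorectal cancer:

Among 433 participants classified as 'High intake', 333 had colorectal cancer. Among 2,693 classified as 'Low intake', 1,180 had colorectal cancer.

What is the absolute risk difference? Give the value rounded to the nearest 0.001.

From the description: a = 333, b = 100, c = 1180, d = 1513.
Risk in exposed = 333/433 = 0.769053; risk in unexposed = 1180/2693 = 0.438173.
Risk difference = 0.769053 − 0.438173 = 0.330880

0.331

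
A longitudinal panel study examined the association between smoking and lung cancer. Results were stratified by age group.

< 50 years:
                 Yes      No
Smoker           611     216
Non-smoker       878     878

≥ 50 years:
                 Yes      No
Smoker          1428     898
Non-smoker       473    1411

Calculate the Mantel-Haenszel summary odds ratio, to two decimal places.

3.94

OR_MH = Σ(aᵢdᵢ/nᵢ) / Σ(bᵢcᵢ/nᵢ), where nᵢ is the stratum total.
Stratum 1 (< 50 years): n = 2583; a·d/n = 611·878/2583 = 207.6880; b·c/n = 216·878/2583 = 73.4216
Stratum 2 (≥ 50 years): n = 4210; a·d/n = 1428·1411/4210 = 478.6005; b·c/n = 898·473/4210 = 100.8917
OR_MH = (207.6880 + 478.6005) / (73.4216 + 100.8917) = 686.2884 / 174.3133 = 3.93710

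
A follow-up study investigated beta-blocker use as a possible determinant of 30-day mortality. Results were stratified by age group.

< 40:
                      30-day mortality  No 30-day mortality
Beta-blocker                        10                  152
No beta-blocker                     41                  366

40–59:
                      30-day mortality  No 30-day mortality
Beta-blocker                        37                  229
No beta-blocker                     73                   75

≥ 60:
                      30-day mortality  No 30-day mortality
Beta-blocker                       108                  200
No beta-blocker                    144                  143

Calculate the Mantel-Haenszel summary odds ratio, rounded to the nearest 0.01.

OR_MH = Σ(aᵢdᵢ/nᵢ) / Σ(bᵢcᵢ/nᵢ), where nᵢ is the stratum total.
Stratum 1 (< 40): n = 569; a·d/n = 10·366/569 = 6.4323; b·c/n = 152·41/569 = 10.9525
Stratum 2 (40–59): n = 414; a·d/n = 37·75/414 = 6.7029; b·c/n = 229·73/414 = 40.3792
Stratum 3 (≥ 60): n = 595; a·d/n = 108·143/595 = 25.9563; b·c/n = 200·144/595 = 48.4034
OR_MH = (6.4323 + 6.7029 + 25.9563) / (10.9525 + 40.3792 + 48.4034) = 39.0915 / 99.7351 = 0.39195

0.39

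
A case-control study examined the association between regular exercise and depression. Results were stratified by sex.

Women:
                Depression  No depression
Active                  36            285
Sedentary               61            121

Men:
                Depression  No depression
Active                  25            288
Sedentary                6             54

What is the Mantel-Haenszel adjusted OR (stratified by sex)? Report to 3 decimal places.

OR_MH = Σ(aᵢdᵢ/nᵢ) / Σ(bᵢcᵢ/nᵢ), where nᵢ is the stratum total.
Stratum 1 (Women): n = 503; a·d/n = 36·121/503 = 8.6600; b·c/n = 285·61/503 = 34.5626
Stratum 2 (Men): n = 373; a·d/n = 25·54/373 = 3.6193; b·c/n = 288·6/373 = 4.6327
OR_MH = (8.6600 + 3.6193) / (34.5626 + 4.6327) = 12.2793 / 39.1953 = 0.31329

0.313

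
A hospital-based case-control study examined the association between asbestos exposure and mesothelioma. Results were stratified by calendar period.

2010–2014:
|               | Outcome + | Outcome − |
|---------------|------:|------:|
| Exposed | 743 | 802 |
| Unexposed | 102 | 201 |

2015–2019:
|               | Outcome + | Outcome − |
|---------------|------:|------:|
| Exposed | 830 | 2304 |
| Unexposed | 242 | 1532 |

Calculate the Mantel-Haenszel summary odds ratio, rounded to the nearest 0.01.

OR_MH = Σ(aᵢdᵢ/nᵢ) / Σ(bᵢcᵢ/nᵢ), where nᵢ is the stratum total.
Stratum 1 (2010–2014): n = 1848; a·d/n = 743·201/1848 = 80.8133; b·c/n = 802·102/1848 = 44.2662
Stratum 2 (2015–2019): n = 4908; a·d/n = 830·1532/4908 = 259.0791; b·c/n = 2304·242/4908 = 113.6039
OR_MH = (80.8133 + 259.0791) / (44.2662 + 113.6039) = 339.8924 / 157.8701 = 2.15299

2.15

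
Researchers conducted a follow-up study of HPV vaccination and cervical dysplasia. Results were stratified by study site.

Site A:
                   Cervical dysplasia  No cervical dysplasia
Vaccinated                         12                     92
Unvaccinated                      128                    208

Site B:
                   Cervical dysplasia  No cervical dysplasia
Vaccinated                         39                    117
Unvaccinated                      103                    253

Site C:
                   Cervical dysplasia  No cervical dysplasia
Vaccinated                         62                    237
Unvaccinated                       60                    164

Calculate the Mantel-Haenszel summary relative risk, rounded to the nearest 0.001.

RR_MH = Σ(aᵢ·n₀ᵢ/nᵢ) / Σ(cᵢ·n₁ᵢ/nᵢ), with n₁ᵢ = aᵢ+bᵢ (exposed), n₀ᵢ = cᵢ+dᵢ (unexposed), nᵢ = n₁ᵢ+n₀ᵢ.
Stratum 1 (Site A): n₁ = 104, n₀ = 336, n = 440; a·n₀/n = 12·336/440 = 9.1636; c·n₁/n = 128·104/440 = 30.2545
Stratum 2 (Site B): n₁ = 156, n₀ = 356, n = 512; a·n₀/n = 39·356/512 = 27.1172; c·n₁/n = 103·156/512 = 31.3828
Stratum 3 (Site C): n₁ = 299, n₀ = 224, n = 523; a·n₀/n = 62·224/523 = 26.5545; c·n₁/n = 60·299/523 = 34.3021
RR_MH = (9.1636 + 27.1172 + 26.5545) / (30.2545 + 31.3828 + 34.3021) = 62.8353 / 95.9395 = 0.65495

0.655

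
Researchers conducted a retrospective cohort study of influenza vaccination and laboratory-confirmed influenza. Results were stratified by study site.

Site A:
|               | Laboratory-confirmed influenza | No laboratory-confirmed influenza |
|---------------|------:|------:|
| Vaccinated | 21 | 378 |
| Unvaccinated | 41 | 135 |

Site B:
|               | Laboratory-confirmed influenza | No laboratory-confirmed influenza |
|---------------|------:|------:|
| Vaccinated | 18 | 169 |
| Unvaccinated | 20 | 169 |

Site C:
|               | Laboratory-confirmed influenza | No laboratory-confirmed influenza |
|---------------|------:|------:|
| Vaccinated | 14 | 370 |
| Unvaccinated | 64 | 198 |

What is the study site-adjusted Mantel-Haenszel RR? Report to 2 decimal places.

RR_MH = Σ(aᵢ·n₀ᵢ/nᵢ) / Σ(cᵢ·n₁ᵢ/nᵢ), with n₁ᵢ = aᵢ+bᵢ (exposed), n₀ᵢ = cᵢ+dᵢ (unexposed), nᵢ = n₁ᵢ+n₀ᵢ.
Stratum 1 (Site A): n₁ = 399, n₀ = 176, n = 575; a·n₀/n = 21·176/575 = 6.4278; c·n₁/n = 41·399/575 = 28.4504
Stratum 2 (Site B): n₁ = 187, n₀ = 189, n = 376; a·n₀/n = 18·189/376 = 9.0479; c·n₁/n = 20·187/376 = 9.9468
Stratum 3 (Site C): n₁ = 384, n₀ = 262, n = 646; a·n₀/n = 14·262/646 = 5.6780; c·n₁/n = 64·384/646 = 38.0433
RR_MH = (6.4278 + 9.0479 + 5.6780) / (28.4504 + 9.9468 + 38.0433) = 21.1537 / 76.4406 = 0.27673

0.28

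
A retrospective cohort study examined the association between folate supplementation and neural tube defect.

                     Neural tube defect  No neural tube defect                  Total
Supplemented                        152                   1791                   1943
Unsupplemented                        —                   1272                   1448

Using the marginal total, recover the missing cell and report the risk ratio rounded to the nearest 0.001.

The missing cell is in the unexposed row: 1448 − 1272 = 176.
So a = 152, b = 1791, c = 176, d = 1272.
RR = [a/(a+b)] / [c/(c+d)] = (152/1943) / (176/1448) = 0.07823/0.12155 = 0.64362

0.644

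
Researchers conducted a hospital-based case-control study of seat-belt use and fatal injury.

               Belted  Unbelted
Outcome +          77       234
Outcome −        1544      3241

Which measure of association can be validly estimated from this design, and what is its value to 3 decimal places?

Reading the table with exposure as columns: a = 77 (Belted, case), b = 1544 (Belted, non-case), c = 234 (Unbelted, case), d = 3241.
This is a hospital-based case-control study: participants were sampled on outcome status, so risks in the source population cannot be estimated directly — relative risk is not valid here. The odds ratio is the appropriate measure.
OR = (a·d)/(b·c) = (77 × 3241) / (1544 × 234) = 249557 / 361296 = 0.69073

0.691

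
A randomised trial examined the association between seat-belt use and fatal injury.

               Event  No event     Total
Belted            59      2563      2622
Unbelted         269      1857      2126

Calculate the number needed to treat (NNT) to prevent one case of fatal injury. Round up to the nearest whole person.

Risk in treated group = 59/2622 = 0.02250; risk in control = 269/2126 = 0.12653.
Absolute risk reduction = 0.12653 − 0.02250 = 0.10403
NNT = 1 / ARR = 1 / 0.10403 = 9.613 → round up → 10

10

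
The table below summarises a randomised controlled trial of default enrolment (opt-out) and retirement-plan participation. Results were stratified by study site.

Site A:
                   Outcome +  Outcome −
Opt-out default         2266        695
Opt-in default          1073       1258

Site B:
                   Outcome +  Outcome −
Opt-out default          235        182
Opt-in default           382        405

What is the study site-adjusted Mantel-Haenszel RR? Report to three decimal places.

1.572

RR_MH = Σ(aᵢ·n₀ᵢ/nᵢ) / Σ(cᵢ·n₁ᵢ/nᵢ), with n₁ᵢ = aᵢ+bᵢ (exposed), n₀ᵢ = cᵢ+dᵢ (unexposed), nᵢ = n₁ᵢ+n₀ᵢ.
Stratum 1 (Site A): n₁ = 2961, n₀ = 2331, n = 5292; a·n₀/n = 2266·2331/5292 = 998.1190; c·n₁/n = 1073·2961/5292 = 600.3690
Stratum 2 (Site B): n₁ = 417, n₀ = 787, n = 1204; a·n₀/n = 235·787/1204 = 153.6088; c·n₁/n = 382·417/1204 = 132.3040
RR_MH = (998.1190 + 153.6088) / (600.3690 + 132.3040) = 1151.7279 / 732.6730 = 1.57195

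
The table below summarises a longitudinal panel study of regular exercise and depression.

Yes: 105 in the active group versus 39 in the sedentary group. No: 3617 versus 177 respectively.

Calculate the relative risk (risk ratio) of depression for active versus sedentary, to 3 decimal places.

From the description: a = 105, b = 3617, c = 39, d = 177.
Risk in exposed = 105/3722 = 0.02821; risk in unexposed = 39/216 = 0.18056.
RR = 0.02821 / 0.18056 = 0.15624
The risk is 84% lower among the exposed than among the unexposed.

0.156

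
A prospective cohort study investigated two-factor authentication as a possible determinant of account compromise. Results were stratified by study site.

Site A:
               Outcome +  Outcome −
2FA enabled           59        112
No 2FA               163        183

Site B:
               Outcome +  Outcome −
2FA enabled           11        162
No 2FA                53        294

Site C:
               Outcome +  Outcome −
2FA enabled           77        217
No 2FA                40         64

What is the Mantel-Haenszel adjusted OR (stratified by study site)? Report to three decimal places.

OR_MH = Σ(aᵢdᵢ/nᵢ) / Σ(bᵢcᵢ/nᵢ), where nᵢ is the stratum total.
Stratum 1 (Site A): n = 517; a·d/n = 59·183/517 = 20.8839; b·c/n = 112·163/517 = 35.3114
Stratum 2 (Site B): n = 520; a·d/n = 11·294/520 = 6.2192; b·c/n = 162·53/520 = 16.5115
Stratum 3 (Site C): n = 398; a·d/n = 77·64/398 = 12.3819; b·c/n = 217·40/398 = 21.8090
OR_MH = (20.8839 + 6.2192 + 12.3819) / (35.3114 + 16.5115 + 21.8090) = 39.4851 / 73.6320 = 0.53625

0.536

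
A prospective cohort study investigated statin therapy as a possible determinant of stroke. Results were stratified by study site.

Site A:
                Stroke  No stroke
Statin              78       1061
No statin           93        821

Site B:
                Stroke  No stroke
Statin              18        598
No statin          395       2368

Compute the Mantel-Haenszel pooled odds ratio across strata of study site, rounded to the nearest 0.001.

OR_MH = Σ(aᵢdᵢ/nᵢ) / Σ(bᵢcᵢ/nᵢ), where nᵢ is the stratum total.
Stratum 1 (Site A): n = 2053; a·d/n = 78·821/2053 = 31.1924; b·c/n = 1061·93/2053 = 48.0628
Stratum 2 (Site B): n = 3379; a·d/n = 18·2368/3379 = 12.6144; b·c/n = 598·395/3379 = 69.9053
OR_MH = (31.1924 + 12.6144) / (48.0628 + 69.9053) = 43.8068 / 117.9681 = 0.37134

0.371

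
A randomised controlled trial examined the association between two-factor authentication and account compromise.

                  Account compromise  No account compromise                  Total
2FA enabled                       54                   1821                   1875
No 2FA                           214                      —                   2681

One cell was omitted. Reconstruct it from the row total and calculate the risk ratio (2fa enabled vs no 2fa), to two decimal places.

0.36

The missing cell is in the unexposed row: 2681 − 214 = 2467.
So a = 54, b = 1821, c = 214, d = 2467.
RR = [a/(a+b)] / [c/(c+d)] = (54/1875) / (214/2681) = 0.02880/0.07982 = 0.36081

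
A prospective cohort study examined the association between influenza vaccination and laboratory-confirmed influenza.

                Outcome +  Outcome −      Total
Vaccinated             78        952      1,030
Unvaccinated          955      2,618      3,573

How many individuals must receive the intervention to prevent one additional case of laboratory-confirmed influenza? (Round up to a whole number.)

6

Risk in treated group = 78/1030 = 0.07573; risk in control = 955/3573 = 0.26728.
Absolute risk reduction = 0.26728 − 0.07573 = 0.19155
NNT = 1 / ARR = 1 / 0.19155 = 5.220 → round up → 6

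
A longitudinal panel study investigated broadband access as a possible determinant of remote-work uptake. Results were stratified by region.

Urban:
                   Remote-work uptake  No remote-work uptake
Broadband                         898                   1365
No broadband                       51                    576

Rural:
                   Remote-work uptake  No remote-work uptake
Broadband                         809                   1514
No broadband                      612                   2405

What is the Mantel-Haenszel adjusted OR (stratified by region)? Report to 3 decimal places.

2.750

OR_MH = Σ(aᵢdᵢ/nᵢ) / Σ(bᵢcᵢ/nᵢ), where nᵢ is the stratum total.
Stratum 1 (Urban): n = 2890; a·d/n = 898·576/2890 = 178.9785; b·c/n = 1365·51/2890 = 24.0882
Stratum 2 (Rural): n = 5340; a·d/n = 809·2405/5340 = 364.3530; b·c/n = 1514·612/5340 = 173.5146
OR_MH = (178.9785 + 364.3530) / (24.0882 + 173.5146) = 543.3315 / 197.6028 = 2.74961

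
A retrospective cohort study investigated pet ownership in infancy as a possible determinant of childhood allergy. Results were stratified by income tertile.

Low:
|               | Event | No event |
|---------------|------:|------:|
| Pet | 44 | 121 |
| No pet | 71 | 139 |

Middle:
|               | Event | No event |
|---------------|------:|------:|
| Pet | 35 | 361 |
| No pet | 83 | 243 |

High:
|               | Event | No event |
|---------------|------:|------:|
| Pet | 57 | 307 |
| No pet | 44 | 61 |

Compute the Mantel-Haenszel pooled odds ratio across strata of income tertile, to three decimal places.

OR_MH = Σ(aᵢdᵢ/nᵢ) / Σ(bᵢcᵢ/nᵢ), where nᵢ is the stratum total.
Stratum 1 (Low): n = 375; a·d/n = 44·139/375 = 16.3093; b·c/n = 121·71/375 = 22.9093
Stratum 2 (Middle): n = 722; a·d/n = 35·243/722 = 11.7798; b·c/n = 361·83/722 = 41.5000
Stratum 3 (High): n = 469; a·d/n = 57·61/469 = 7.4136; b·c/n = 307·44/469 = 28.8017
OR_MH = (16.3093 + 11.7798 + 7.4136) / (22.9093 + 41.5000 + 28.8017) = 35.5028 / 93.2110 = 0.38089

0.381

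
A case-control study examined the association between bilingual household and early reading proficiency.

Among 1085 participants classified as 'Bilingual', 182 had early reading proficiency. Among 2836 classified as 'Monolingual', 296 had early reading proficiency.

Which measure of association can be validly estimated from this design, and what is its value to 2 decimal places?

1.73

From the description: a = 182, b = 903, c = 296, d = 2540.
This is a case-control study: participants were sampled on outcome status, so risks in the source population cannot be estimated directly — relative risk is not valid here. The odds ratio is the appropriate measure.
OR = (a·d)/(b·c) = (182 × 2540) / (903 × 296) = 462280 / 267288 = 1.72952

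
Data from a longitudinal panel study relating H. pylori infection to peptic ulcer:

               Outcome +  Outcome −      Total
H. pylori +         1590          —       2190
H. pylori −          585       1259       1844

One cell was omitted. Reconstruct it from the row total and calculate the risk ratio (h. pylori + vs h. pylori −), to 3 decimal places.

The missing cell is in the exposed row: 2190 − 1590 = 600.
So a = 1590, b = 600, c = 585, d = 1259.
RR = [a/(a+b)] / [c/(c+d)] = (1590/2190) / (585/1844) = 0.72603/0.31725 = 2.28854

2.289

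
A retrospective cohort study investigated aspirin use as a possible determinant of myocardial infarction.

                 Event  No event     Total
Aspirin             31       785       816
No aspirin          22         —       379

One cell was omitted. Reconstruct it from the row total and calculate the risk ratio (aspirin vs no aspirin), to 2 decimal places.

The missing cell is in the unexposed row: 379 − 22 = 357.
So a = 31, b = 785, c = 22, d = 357.
RR = [a/(a+b)] / [c/(c+d)] = (31/816) / (22/379) = 0.03799/0.05805 = 0.65447

0.65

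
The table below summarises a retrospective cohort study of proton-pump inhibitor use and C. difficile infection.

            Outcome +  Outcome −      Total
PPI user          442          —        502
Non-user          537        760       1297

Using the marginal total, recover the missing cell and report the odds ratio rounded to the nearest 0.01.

The missing cell is in the exposed row: 502 − 442 = 60.
So a = 442, b = 60, c = 537, d = 760.
OR = (a·d)/(b·c) = (442 × 760) / (60 × 537) = 335920 / 32220 = 10.42582

10.43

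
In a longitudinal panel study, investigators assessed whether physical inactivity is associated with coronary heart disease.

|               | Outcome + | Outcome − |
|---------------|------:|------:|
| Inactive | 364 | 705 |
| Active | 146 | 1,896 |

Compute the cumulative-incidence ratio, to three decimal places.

4.762

Cells: a = 364, b = 705, c = 146, d = 1896.
Risk in exposed = 364/1069 = 0.34051; risk in unexposed = 146/2042 = 0.07150.
RR = 0.34051 / 0.07150 = 4.76241
The risk among the exposed is 4.76 times that among the unexposed.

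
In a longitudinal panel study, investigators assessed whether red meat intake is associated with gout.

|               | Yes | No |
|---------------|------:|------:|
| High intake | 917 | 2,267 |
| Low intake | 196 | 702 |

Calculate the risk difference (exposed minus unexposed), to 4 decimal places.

Cells: a = 917, b = 2267, c = 196, d = 702.
Risk in exposed = 917/3184 = 0.288003; risk in unexposed = 196/898 = 0.218263.
Risk difference = 0.288003 − 0.218263 = 0.069740

0.0697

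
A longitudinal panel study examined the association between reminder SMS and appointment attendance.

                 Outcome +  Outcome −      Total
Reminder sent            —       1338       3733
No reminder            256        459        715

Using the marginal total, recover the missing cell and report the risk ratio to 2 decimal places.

The missing cell is in the exposed row: 3733 − 1338 = 2395.
So a = 2395, b = 1338, c = 256, d = 459.
RR = [a/(a+b)] / [c/(c+d)] = (2395/3733) / (256/715) = 0.64158/0.35804 = 1.79190

1.79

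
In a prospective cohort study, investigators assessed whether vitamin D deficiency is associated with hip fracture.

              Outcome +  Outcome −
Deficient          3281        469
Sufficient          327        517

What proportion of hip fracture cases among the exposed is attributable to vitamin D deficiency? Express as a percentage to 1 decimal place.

55.7

Cells: a = 3281, b = 469, c = 327, d = 517.
Risk in exposed = 3281/3750 = 0.87493; risk in unexposed = 327/844 = 0.38744.
RR = 0.87493/0.38744 = 2.25824
AR% = (RR − 1)/RR × 100 = (2.25824 − 1)/2.25824 × 100 = 55.7177%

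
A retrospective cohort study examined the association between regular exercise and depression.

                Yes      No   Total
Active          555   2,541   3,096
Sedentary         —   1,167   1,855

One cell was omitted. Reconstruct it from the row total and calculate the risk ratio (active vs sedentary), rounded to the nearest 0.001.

0.483

The missing cell is in the unexposed row: 1855 − 1167 = 688.
So a = 555, b = 2541, c = 688, d = 1167.
RR = [a/(a+b)] / [c/(c+d)] = (555/3096) / (688/1855) = 0.17926/0.37089 = 0.48333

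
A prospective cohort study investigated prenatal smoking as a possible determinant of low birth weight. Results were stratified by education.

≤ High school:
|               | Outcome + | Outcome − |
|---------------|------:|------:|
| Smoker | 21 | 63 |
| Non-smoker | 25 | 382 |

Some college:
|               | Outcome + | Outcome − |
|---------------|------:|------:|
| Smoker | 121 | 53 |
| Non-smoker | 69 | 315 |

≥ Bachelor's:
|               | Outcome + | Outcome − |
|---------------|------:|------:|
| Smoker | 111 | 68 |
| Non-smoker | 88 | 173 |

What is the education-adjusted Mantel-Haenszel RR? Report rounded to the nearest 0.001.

2.704

RR_MH = Σ(aᵢ·n₀ᵢ/nᵢ) / Σ(cᵢ·n₁ᵢ/nᵢ), with n₁ᵢ = aᵢ+bᵢ (exposed), n₀ᵢ = cᵢ+dᵢ (unexposed), nᵢ = n₁ᵢ+n₀ᵢ.
Stratum 1 (≤ High school): n₁ = 84, n₀ = 407, n = 491; a·n₀/n = 21·407/491 = 17.4073; c·n₁/n = 25·84/491 = 4.2770
Stratum 2 (Some college): n₁ = 174, n₀ = 384, n = 558; a·n₀/n = 121·384/558 = 83.2688; c·n₁/n = 69·174/558 = 21.5161
Stratum 3 (≥ Bachelor's): n₁ = 179, n₀ = 261, n = 440; a·n₀/n = 111·261/440 = 65.8432; c·n₁/n = 88·179/440 = 35.8000
RR_MH = (17.4073 + 83.2688 + 65.8432) / (4.2770 + 21.5161 + 35.8000) = 166.5193 / 61.5931 = 2.70354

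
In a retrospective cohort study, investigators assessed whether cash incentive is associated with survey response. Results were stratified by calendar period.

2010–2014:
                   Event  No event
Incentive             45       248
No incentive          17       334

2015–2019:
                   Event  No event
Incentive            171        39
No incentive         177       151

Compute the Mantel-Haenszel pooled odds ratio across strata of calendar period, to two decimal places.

OR_MH = Σ(aᵢdᵢ/nᵢ) / Σ(bᵢcᵢ/nᵢ), where nᵢ is the stratum total.
Stratum 1 (2010–2014): n = 644; a·d/n = 45·334/644 = 23.3385; b·c/n = 248·17/644 = 6.5466
Stratum 2 (2015–2019): n = 538; a·d/n = 171·151/538 = 47.9944; b·c/n = 39·177/538 = 12.8309
OR_MH = (23.3385 + 47.9944) / (6.5466 + 12.8309) = 71.3329 / 19.3774 = 3.68124

3.68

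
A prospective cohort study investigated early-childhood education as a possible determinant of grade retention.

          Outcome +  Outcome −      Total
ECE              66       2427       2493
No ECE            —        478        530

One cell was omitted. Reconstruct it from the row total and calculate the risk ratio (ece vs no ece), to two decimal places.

0.27

The missing cell is in the unexposed row: 530 − 478 = 52.
So a = 66, b = 2427, c = 52, d = 478.
RR = [a/(a+b)] / [c/(c+d)] = (66/2493) / (52/530) = 0.02647/0.09811 = 0.26983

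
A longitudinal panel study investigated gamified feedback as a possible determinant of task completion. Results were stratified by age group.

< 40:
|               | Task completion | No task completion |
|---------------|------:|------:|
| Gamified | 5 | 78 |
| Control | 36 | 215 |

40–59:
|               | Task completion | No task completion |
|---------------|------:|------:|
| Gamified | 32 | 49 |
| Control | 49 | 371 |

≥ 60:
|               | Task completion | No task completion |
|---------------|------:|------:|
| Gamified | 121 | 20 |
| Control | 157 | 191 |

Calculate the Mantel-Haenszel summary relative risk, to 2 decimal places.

1.88

RR_MH = Σ(aᵢ·n₀ᵢ/nᵢ) / Σ(cᵢ·n₁ᵢ/nᵢ), with n₁ᵢ = aᵢ+bᵢ (exposed), n₀ᵢ = cᵢ+dᵢ (unexposed), nᵢ = n₁ᵢ+n₀ᵢ.
Stratum 1 (< 40): n₁ = 83, n₀ = 251, n = 334; a·n₀/n = 5·251/334 = 3.7575; c·n₁/n = 36·83/334 = 8.9461
Stratum 2 (40–59): n₁ = 81, n₀ = 420, n = 501; a·n₀/n = 32·420/501 = 26.8263; c·n₁/n = 49·81/501 = 7.9222
Stratum 3 (≥ 60): n₁ = 141, n₀ = 348, n = 489; a·n₀/n = 121·348/489 = 86.1104; c·n₁/n = 157·141/489 = 45.2699
RR_MH = (3.7575 + 26.8263 + 86.1104) / (8.9461 + 7.9222 + 45.2699) = 116.6943 / 62.1382 = 1.87798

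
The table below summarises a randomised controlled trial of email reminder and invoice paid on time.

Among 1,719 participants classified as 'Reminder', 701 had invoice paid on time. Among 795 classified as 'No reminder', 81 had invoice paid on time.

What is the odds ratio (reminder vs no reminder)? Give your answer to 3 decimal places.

6.070

From the description: a = 701, b = 1018, c = 81, d = 714.
OR = (a·d)/(b·c) = (701 × 714) / (1018 × 81) = 500514 / 82458 = 6.06993
The odds of invoice paid on time are about 6.07 times as high in the reminder group.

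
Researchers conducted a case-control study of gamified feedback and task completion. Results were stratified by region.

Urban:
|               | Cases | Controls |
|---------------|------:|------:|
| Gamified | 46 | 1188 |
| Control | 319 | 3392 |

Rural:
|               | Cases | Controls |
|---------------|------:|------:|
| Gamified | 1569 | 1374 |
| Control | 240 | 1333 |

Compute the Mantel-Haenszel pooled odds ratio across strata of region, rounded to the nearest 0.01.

3.31

OR_MH = Σ(aᵢdᵢ/nᵢ) / Σ(bᵢcᵢ/nᵢ), where nᵢ is the stratum total.
Stratum 1 (Urban): n = 4945; a·d/n = 46·3392/4945 = 31.5535; b·c/n = 1188·319/4945 = 76.6374
Stratum 2 (Rural): n = 4516; a·d/n = 1569·1333/4516 = 463.1260; b·c/n = 1374·240/4516 = 73.0204
OR_MH = (31.5535 + 463.1260) / (76.6374 + 73.0204) = 494.6795 / 149.6578 = 3.30540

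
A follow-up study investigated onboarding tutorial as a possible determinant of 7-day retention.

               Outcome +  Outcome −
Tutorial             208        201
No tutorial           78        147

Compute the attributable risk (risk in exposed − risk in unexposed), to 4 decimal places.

Cells: a = 208, b = 201, c = 78, d = 147.
Risk in exposed = 208/409 = 0.508557; risk in unexposed = 78/225 = 0.346667.
Risk difference = 0.508557 − 0.346667 = 0.161891

0.1619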